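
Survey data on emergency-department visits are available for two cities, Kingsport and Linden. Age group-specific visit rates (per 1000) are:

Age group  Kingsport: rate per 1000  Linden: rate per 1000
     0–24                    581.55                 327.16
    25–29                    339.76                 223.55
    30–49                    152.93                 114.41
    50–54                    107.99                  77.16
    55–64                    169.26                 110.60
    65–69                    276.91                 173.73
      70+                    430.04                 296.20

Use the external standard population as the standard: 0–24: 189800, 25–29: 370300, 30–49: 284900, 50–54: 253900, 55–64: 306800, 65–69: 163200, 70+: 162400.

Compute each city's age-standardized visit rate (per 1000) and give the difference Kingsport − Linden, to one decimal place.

96.3

Standard total = 1731300; weights = 0.1096, 0.2139, 0.1646, 0.1467, 0.1772, 0.0943, 0.0938.
Kingsport: 0.1096×581.55 + 0.2139×339.76 + 0.1646×152.93 + 0.1467×107.99 + 0.1772×169.26 + 0.0943×276.91 + 0.0938×430.04 = 273.8629 per 1000.
Linden: 0.1096×327.16 + 0.2139×223.55 + 0.1646×114.41 + 0.1467×77.16 + 0.1772×110.60 + 0.0943×173.73 + 0.0938×296.20 = 177.5831 per 1000.
Difference = 273.8629 − 177.5831 = 96.2799.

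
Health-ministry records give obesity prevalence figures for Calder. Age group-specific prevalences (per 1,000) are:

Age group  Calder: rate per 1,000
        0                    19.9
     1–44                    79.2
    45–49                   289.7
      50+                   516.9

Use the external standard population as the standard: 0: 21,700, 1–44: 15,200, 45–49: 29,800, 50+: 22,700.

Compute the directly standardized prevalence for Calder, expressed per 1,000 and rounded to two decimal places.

246.11

Standard total = 89,400; weights = 0.2427, 0.1700, 0.3333, 0.2539.
Standardized rate: 0.2427×19.9 + 0.1700×79.2 + 0.3333×289.7 + 0.2539×516.9 = 246.1114 per 1,000.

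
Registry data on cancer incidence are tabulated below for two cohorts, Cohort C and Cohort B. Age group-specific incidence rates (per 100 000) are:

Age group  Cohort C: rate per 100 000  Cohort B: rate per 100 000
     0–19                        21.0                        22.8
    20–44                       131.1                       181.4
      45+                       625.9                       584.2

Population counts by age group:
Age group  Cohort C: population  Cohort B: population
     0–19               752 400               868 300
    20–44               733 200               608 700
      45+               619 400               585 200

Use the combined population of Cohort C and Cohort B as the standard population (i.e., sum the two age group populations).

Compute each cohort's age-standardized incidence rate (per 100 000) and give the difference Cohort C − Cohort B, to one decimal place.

-4.8

Combined standard total = 4 167 200; weights = 0.3889, 0.3220, 0.2891.
Cohort C: 0.3889×21.0 + 0.3220×131.1 + 0.2891×625.9 = 231.3105 per 100 000.
Cohort B: 0.3889×22.8 + 0.3220×181.4 + 0.2891×584.2 = 236.1538 per 100 000.
Difference = 231.3105 − 236.1538 = -4.8433.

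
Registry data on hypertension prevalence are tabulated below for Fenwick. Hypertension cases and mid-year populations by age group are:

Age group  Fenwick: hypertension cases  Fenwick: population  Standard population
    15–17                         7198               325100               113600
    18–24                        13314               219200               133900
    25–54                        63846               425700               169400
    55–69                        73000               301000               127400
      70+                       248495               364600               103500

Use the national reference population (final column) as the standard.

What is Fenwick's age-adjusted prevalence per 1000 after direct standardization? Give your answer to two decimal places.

Age-specific rates per 1000 for Fenwick: 22.141, 60.739, 149.979, 242.525, 681.555.
Standard total = 647800; weights = 0.1754, 0.2067, 0.2615, 0.1967, 0.1598.
Standardized rate: 0.1754×22.141 + 0.2067×60.739 + 0.2615×149.979 + 0.1967×242.525 + 0.1598×681.555 = 212.2464 per 1000.

212.25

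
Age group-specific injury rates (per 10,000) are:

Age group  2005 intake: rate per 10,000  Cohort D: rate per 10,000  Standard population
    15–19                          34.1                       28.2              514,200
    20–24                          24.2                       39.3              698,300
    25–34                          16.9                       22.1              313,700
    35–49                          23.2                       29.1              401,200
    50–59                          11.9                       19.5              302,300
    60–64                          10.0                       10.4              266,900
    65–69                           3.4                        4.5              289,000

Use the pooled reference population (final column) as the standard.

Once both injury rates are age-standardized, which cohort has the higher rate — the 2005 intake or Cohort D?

Standard total = 2,785,600; weights = 0.1846, 0.2507, 0.1126, 0.1440, 0.1085, 0.0958, 0.1037.
The 2005 intake: 0.1846×34.1 + 0.2507×24.2 + 0.1126×16.9 + 0.1440×23.2 + 0.1085×11.9 + 0.0958×10.0 + 0.1037×3.4 = 20.2080 per 10,000.
Cohort D: 0.1846×28.2 + 0.2507×39.3 + 0.1126×22.1 + 0.1440×29.1 + 0.1085×19.5 + 0.0958×10.4 + 0.1037×4.5 = 25.3168 per 10,000.

Cohort D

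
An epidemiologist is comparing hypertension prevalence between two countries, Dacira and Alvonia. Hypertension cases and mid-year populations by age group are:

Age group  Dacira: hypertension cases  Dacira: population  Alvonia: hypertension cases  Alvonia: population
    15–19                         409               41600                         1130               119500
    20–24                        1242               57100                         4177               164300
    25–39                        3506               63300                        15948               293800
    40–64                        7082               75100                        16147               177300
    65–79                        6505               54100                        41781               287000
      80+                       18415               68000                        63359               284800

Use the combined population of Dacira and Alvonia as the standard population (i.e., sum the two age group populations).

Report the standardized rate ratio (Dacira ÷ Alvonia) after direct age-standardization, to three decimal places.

1.050

Age-specific rates per 1000 for Dacira: 9.832, 21.751, 55.387, 94.301, 120.240, 270.809.
For Alvonia: 9.456, 25.423, 54.282, 91.072, 145.578, 222.468.
Combined standard total = 1685900; weights = 0.0956, 0.1313, 0.2118, 0.1497, 0.2023, 0.2093.
Dacira: 0.0956×9.832 + 0.1313×21.751 + 0.2118×55.387 + 0.1497×94.301 + 0.2023×120.240 + 0.2093×270.809 = 110.6443 per 1000.
Alvonia: 0.0956×9.456 + 0.1313×25.423 + 0.2118×54.282 + 0.1497×91.072 + 0.2023×145.578 + 0.2093×222.468 = 105.3836 per 1000.
Ratio = 110.6443 ÷ 105.3836 = 1.04992.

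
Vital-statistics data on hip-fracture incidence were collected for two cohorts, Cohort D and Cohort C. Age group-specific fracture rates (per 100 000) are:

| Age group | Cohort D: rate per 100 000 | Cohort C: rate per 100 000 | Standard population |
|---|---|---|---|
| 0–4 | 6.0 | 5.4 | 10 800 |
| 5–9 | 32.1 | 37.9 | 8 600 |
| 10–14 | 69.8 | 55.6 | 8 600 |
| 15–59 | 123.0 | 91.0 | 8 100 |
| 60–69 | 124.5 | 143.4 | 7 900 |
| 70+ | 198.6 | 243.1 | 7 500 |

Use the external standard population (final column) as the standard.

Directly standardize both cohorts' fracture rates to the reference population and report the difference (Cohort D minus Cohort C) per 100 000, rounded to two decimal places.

-2.82

Standard total = 51 500; weights = 0.2097, 0.1670, 0.1670, 0.1573, 0.1534, 0.1456.
Cohort D: 0.2097×6.0 + 0.1670×32.1 + 0.1670×69.8 + 0.1573×123.0 + 0.1534×124.5 + 0.1456×198.6 = 85.6406 per 100 000.
Cohort C: 0.2097×5.4 + 0.1670×37.9 + 0.1670×55.6 + 0.1573×91.0 + 0.1534×143.4 + 0.1456×243.1 = 88.4588 per 100 000.
Difference = 85.6406 − 88.4588 = -2.8183.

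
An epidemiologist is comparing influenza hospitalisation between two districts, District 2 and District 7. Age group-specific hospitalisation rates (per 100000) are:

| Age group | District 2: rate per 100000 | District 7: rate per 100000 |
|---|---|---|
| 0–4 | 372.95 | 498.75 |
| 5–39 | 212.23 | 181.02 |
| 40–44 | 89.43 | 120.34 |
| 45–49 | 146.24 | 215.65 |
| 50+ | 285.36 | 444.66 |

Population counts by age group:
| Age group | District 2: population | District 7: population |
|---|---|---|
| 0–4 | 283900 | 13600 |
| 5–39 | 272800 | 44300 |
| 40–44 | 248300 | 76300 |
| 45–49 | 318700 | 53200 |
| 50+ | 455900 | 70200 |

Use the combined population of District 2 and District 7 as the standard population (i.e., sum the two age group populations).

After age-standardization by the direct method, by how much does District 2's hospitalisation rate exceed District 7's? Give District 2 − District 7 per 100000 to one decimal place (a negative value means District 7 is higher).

Combined standard total = 1837200; weights = 0.1619, 0.1726, 0.1767, 0.2024, 0.2864.
District 2: 0.1619×372.95 + 0.1726×212.23 + 0.1767×89.43 + 0.2024×146.24 + 0.2864×285.36 = 224.1423 per 100000.
District 7: 0.1619×498.75 + 0.1726×181.02 + 0.1767×120.34 + 0.2024×215.65 + 0.2864×444.66 = 304.2553 per 100000.
Difference = 224.1423 − 304.2553 = -80.1129.

-80.1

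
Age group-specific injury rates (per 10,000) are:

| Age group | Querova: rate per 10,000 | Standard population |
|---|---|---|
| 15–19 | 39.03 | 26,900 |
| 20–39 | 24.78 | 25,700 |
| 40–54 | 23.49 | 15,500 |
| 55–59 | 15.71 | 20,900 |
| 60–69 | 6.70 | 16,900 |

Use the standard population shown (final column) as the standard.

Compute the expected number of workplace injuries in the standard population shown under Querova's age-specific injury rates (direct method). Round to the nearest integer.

249

Expected workplace injuries = Σ (standard pop × age-specific rate ÷ 10,000)
= 26,900×39.03/10,000 + 25,700×24.78/10,000 + 15,500×23.49/10,000 + 20,900×15.71/10,000 + 16,900×6.70/10,000
= 104.99 + 63.68 + 36.41 + 32.83 + 11.32 = 249.24.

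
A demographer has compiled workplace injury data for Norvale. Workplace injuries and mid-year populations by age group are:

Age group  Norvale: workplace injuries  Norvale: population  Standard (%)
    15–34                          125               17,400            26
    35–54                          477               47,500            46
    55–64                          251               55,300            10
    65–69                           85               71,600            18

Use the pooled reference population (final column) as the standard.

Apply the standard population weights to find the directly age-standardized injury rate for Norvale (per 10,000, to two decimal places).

Age-specific rates per 10,000 for Norvale: 71.84, 100.42, 45.39, 11.87.
Standard weights: 0.26, 0.46, 0.10, 0.18.
Standardized rate: 0.2600×71.84 + 0.4600×100.42 + 0.1000×45.39 + 0.1800×11.87 = 71.5476 per 10,000.

71.55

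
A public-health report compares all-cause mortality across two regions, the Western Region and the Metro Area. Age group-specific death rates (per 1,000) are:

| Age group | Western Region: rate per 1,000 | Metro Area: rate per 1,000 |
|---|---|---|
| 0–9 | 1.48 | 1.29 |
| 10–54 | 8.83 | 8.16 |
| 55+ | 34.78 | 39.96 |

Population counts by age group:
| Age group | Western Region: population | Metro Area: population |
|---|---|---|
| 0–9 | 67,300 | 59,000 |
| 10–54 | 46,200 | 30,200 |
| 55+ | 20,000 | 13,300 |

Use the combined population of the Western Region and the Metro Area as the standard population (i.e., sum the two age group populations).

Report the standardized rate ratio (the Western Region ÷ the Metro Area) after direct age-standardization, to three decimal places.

Combined standard total = 236,000; weights = 0.5352, 0.3237, 0.1411.
The Western Region: 0.5352×1.48 + 0.3237×8.83 + 0.1411×34.78 = 8.5581 per 1,000.
The Metro Area: 0.5352×1.29 + 0.3237×8.16 + 0.1411×39.96 = 8.9704 per 1,000.
Ratio = 8.5581 ÷ 8.9704 = 0.95403.

0.954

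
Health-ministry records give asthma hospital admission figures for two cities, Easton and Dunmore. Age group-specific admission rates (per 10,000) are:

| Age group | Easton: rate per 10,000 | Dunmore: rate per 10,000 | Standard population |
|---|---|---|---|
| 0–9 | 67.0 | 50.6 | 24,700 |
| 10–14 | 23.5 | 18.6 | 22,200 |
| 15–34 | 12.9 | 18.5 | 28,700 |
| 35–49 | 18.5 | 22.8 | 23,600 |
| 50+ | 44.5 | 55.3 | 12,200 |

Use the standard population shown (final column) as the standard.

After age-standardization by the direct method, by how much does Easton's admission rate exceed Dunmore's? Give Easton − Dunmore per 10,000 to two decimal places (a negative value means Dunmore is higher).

1.08

Standard total = 111,400; weights = 0.2217, 0.1993, 0.2576, 0.2118, 0.1095.
Easton: 0.2217×67.0 + 0.1993×23.5 + 0.2576×12.9 + 0.2118×18.5 + 0.1095×44.5 = 31.6547 per 10,000.
Dunmore: 0.2217×50.6 + 0.1993×18.6 + 0.2576×18.5 + 0.2118×22.8 + 0.1095×55.3 = 30.5784 per 10,000.
Difference = 31.6547 − 30.5784 = 1.0763.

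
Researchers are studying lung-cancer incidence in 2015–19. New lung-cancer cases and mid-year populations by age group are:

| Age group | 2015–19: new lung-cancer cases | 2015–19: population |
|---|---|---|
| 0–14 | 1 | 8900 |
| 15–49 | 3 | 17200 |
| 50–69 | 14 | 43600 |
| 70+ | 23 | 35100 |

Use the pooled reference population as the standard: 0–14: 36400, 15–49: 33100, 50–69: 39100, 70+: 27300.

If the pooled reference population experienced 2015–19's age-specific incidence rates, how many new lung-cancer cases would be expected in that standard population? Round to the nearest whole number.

Age-specific rates per 100000 for 2015–19: 11.24, 17.44, 32.11, 65.53.
Expected new lung-cancer cases = Σ (standard pop × age-specific rate ÷ 100000)
= 36400×11.24/100000 + 33100×17.44/100000 + 39100×32.11/100000 + 27300×65.53/100000
= 4.09 + 5.77 + 12.56 + 17.89 = 40.31.

40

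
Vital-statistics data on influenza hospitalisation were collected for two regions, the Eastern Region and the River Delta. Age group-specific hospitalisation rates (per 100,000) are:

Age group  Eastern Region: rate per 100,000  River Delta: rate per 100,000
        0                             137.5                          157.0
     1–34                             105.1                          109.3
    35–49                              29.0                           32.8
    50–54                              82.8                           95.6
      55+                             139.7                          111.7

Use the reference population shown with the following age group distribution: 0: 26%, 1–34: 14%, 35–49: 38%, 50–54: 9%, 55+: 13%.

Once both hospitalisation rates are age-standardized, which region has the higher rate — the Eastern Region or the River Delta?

River Delta

Standard weights: 0.26, 0.14, 0.38, 0.09, 0.13.
The Eastern Region: 0.2600×137.5 + 0.1400×105.1 + 0.3800×29.0 + 0.0900×82.8 + 0.1300×139.7 = 87.0970 per 100,000.
The River Delta: 0.2600×157.0 + 0.1400×109.3 + 0.3800×32.8 + 0.0900×95.6 + 0.1300×111.7 = 91.7110 per 100,000.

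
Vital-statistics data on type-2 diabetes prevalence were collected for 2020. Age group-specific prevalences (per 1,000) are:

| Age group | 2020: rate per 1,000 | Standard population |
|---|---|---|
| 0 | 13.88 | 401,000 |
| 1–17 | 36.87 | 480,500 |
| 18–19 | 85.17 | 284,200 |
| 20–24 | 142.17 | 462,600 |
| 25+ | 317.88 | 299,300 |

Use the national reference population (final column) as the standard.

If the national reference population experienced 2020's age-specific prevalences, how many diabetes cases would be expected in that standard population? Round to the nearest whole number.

Expected diabetes cases = Σ (standard pop × age-specific rate ÷ 1,000)
= 401,000×13.88/1,000 + 480,500×36.87/1,000 + 284,200×85.17/1,000 + 462,600×142.17/1,000 + 299,300×317.88/1,000
= 5565.88 + 17716.03 + 24205.31 + 65767.84 + 95141.48 = 208396.55.

208397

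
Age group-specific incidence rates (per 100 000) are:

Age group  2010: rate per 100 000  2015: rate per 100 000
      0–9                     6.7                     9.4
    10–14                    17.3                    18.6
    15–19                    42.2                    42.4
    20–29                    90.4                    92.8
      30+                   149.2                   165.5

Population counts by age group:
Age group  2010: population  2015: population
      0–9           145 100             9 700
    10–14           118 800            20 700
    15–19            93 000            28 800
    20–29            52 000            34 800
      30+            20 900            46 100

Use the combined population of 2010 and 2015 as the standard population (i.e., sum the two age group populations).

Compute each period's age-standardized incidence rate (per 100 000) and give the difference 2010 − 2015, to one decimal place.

Combined standard total = 569 900; weights = 0.2716, 0.2448, 0.2137, 0.1523, 0.1176.
2010: 0.2716×6.7 + 0.2448×17.3 + 0.2137×42.2 + 0.1523×90.4 + 0.1176×149.2 = 46.3829 per 100 000.
2015: 0.2716×9.4 + 0.2448×18.6 + 0.2137×42.4 + 0.1523×92.8 + 0.1176×165.5 = 49.7590 per 100 000.
Difference = 46.3829 − 49.7590 = -3.3762.

-3.4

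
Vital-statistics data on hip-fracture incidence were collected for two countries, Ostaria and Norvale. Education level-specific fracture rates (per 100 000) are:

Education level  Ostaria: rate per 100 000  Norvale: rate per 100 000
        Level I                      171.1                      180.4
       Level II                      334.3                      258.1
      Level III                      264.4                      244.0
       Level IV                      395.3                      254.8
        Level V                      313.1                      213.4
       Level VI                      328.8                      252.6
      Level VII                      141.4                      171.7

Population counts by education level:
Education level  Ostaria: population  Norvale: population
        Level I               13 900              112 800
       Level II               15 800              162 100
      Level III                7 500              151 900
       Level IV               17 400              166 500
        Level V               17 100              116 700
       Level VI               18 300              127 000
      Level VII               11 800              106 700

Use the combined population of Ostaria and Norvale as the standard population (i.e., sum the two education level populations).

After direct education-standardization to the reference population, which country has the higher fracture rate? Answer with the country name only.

Ostaria

Combined standard total = 1 045 500; weights = 0.1212, 0.1702, 0.1525, 0.1759, 0.1280, 0.1390, 0.1133.
Ostaria: 0.1212×171.1 + 0.1702×334.3 + 0.1525×264.4 + 0.1759×395.3 + 0.1280×313.1 + 0.1390×328.8 + 0.1133×141.4 = 289.2536 per 100 000.
Norvale: 0.1212×180.4 + 0.1702×258.1 + 0.1525×244.0 + 0.1759×254.8 + 0.1280×213.4 + 0.1390×252.6 + 0.1133×171.7 = 229.6759 per 100 000.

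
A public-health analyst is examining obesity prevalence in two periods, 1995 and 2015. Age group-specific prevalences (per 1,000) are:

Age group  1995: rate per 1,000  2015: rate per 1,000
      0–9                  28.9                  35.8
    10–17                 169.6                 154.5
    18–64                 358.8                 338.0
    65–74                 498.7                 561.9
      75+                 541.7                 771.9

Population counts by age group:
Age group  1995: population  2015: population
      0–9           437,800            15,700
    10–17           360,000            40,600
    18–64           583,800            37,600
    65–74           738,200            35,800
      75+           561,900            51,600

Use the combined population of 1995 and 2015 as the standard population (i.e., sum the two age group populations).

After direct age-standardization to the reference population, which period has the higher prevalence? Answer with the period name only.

2015

Combined standard total = 2,863,000; weights = 0.1584, 0.1399, 0.2170, 0.2703, 0.2143.
1995: 0.1584×28.9 + 0.1399×169.6 + 0.2170×358.8 + 0.2703×498.7 + 0.2143×541.7 = 357.0845 per 1,000.
2015: 0.1584×35.8 + 0.1399×154.5 + 0.2170×338.0 + 0.2703×561.9 + 0.2143×771.9 = 417.9645 per 1,000.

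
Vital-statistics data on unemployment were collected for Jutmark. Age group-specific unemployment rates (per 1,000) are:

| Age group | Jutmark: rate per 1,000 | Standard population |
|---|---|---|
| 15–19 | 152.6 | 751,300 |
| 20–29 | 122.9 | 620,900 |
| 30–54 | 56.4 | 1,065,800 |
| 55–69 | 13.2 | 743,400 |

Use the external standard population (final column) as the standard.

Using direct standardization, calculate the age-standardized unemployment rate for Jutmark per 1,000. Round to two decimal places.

82.00

Standard total = 3,181,400; weights = 0.2362, 0.1952, 0.3350, 0.2337.
Standardized rate: 0.2362×152.6 + 0.1952×122.9 + 0.3350×56.4 + 0.2337×13.2 = 82.0019 per 1,000.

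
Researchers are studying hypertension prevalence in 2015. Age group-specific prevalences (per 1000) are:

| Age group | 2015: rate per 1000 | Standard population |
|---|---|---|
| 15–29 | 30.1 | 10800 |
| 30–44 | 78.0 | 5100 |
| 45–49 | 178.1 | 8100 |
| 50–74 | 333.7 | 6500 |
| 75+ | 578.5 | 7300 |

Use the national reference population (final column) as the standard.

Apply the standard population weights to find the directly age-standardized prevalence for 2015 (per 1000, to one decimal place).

Standard total = 37800; weights = 0.2857, 0.1349, 0.2143, 0.1720, 0.1931.
Standardized rate: 0.2857×30.1 + 0.1349×78.0 + 0.2143×178.1 + 0.1720×333.7 + 0.1931×578.5 = 226.3913 per 1000.

226.4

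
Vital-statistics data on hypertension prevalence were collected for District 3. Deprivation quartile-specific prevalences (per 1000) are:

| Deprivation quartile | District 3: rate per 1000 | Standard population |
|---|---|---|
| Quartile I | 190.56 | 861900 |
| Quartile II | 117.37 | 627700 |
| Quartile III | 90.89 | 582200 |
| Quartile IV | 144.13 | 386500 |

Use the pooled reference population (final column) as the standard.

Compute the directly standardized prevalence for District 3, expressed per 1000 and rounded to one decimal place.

Standard total = 2458300; weights = 0.3506, 0.2553, 0.2368, 0.1572.
Standardized rate: 0.3506×190.56 + 0.2553×117.37 + 0.2368×90.89 + 0.1572×144.13 = 140.9670 per 1000.

141.0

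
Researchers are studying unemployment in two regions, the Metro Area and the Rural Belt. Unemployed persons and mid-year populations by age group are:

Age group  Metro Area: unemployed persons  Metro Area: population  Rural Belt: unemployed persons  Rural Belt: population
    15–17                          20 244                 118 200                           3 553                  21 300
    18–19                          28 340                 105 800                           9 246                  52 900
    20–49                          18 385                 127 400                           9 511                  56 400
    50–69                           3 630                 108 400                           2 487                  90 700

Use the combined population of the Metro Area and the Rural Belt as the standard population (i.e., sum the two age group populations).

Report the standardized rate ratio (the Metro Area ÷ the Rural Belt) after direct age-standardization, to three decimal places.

1.139

Age-specific rates per 1 000 for the Metro Area: 171.269, 267.864, 144.309, 33.487.
For the Rural Belt: 166.808, 174.783, 168.635, 27.420.
Combined standard total = 681 100; weights = 0.2048, 0.2330, 0.2699, 0.2923.
The Metro Area: 0.2048×171.269 + 0.2330×267.864 + 0.2699×144.309 + 0.2923×33.487 = 146.2243 per 1 000.
The Rural Belt: 0.2048×166.808 + 0.2330×174.783 + 0.2699×168.635 + 0.2923×27.420 = 128.4129 per 1 000.
Ratio = 146.2243 ÷ 128.4129 = 1.13870.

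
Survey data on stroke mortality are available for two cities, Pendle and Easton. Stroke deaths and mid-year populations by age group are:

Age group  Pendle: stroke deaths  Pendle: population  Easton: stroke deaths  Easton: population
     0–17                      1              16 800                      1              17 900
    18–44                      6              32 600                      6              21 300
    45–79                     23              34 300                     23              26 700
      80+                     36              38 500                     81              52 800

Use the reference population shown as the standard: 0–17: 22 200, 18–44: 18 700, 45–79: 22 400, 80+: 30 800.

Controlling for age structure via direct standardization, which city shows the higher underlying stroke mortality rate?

Easton

Age-specific rates per 100 000 for Pendle: 5.95, 18.40, 67.06, 93.51.
For Easton: 5.59, 28.17, 86.14, 153.41.
Standard total = 94 100; weights = 0.2359, 0.1987, 0.2380, 0.3273.
Pendle: 0.2359×5.95 + 0.1987×18.40 + 0.2380×67.06 + 0.3273×93.51 = 51.6297 per 100 000.
Easton: 0.2359×5.59 + 0.1987×28.17 + 0.2380×86.14 + 0.3273×153.41 = 77.6341 per 100 000.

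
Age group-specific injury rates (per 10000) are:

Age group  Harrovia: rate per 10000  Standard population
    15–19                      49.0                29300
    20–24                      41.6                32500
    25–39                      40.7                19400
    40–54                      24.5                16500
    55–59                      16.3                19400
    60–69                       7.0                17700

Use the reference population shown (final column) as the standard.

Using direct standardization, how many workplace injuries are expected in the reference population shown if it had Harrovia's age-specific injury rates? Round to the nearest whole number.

442

Expected workplace injuries = Σ (standard pop × age-specific rate ÷ 10000)
= 29300×49.0/10000 + 32500×41.6/10000 + 19400×40.7/10000 + 16500×24.5/10000 + 19400×16.3/10000 + 17700×7.0/10000
= 143.57 + 135.20 + 78.96 + 40.42 + 31.62 + 12.39 = 442.16.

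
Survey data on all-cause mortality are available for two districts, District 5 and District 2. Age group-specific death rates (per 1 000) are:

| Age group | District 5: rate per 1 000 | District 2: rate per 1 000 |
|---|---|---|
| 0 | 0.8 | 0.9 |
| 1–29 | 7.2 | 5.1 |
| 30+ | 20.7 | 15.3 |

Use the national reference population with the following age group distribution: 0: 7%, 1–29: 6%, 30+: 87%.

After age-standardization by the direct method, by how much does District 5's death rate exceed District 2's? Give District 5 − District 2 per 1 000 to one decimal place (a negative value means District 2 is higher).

Standard weights: 0.07, 0.06, 0.87.
District 5: 0.0700×0.8 + 0.0600×7.2 + 0.8700×20.7 = 18.4970 per 1 000.
District 2: 0.0700×0.9 + 0.0600×5.1 + 0.8700×15.3 = 13.6800 per 1 000.
Difference = 18.4970 − 13.6800 = 4.8170.

4.8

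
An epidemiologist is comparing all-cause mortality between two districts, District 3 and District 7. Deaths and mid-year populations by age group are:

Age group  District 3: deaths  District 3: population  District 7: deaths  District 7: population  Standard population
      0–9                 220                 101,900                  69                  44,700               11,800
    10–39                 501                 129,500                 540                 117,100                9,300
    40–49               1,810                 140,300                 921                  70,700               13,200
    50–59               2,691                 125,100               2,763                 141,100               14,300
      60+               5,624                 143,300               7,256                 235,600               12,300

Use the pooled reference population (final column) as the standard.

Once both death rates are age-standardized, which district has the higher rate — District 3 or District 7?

Age-specific rates per 1,000 for District 3: 2.159, 3.869, 12.901, 21.511, 39.246.
For District 7: 1.544, 4.611, 13.027, 19.582, 30.798.
Standard total = 60,900; weights = 0.1938, 0.1527, 0.2167, 0.2348, 0.2020.
District 3: 0.1938×2.159 + 0.1527×3.869 + 0.2167×12.901 + 0.2348×21.511 + 0.2020×39.246 = 16.7829 per 1,000.
District 7: 0.1938×1.544 + 0.1527×4.611 + 0.2167×13.027 + 0.2348×19.582 + 0.2020×30.798 = 14.6452 per 1,000.
The crude rates (16.94 vs 18.96) would put District 7 higher, but that reflects its age composition; once standardized to a common age structure, District 3 has the higher underlying rate.

District 3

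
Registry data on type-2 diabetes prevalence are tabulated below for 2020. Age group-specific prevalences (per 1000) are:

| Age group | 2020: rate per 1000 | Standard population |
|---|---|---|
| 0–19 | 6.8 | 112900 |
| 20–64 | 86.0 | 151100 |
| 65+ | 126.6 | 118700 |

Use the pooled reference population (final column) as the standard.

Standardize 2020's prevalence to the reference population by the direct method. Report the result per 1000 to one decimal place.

Standard total = 382700; weights = 0.2950, 0.3948, 0.3102.
Standardized rate: 0.2950×6.8 + 0.3948×86.0 + 0.3102×126.6 = 75.2280 per 1000.

75.2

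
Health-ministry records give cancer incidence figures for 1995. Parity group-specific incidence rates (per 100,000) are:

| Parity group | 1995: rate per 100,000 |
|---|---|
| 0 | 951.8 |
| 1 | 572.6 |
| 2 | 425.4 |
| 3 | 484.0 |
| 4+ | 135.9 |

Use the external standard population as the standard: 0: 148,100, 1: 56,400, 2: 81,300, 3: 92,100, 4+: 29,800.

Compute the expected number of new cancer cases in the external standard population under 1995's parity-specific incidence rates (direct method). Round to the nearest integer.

Expected new cancer cases = Σ (standard pop × parity-specific rate ÷ 100,000)
= 148,100×951.8/100,000 + 56,400×572.6/100,000 + 81,300×425.4/100,000 + 92,100×484.0/100,000 + 29,800×135.9/100,000
= 1409.62 + 322.95 + 345.85 + 445.76 + 40.50 = 2564.67.

2565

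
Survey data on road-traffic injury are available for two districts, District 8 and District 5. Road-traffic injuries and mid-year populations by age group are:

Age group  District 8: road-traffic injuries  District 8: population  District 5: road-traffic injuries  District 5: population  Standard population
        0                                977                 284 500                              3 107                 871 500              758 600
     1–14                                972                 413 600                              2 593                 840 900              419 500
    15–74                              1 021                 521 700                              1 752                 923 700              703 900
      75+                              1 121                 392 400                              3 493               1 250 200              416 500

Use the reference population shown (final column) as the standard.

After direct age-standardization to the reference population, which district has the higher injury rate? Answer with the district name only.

Age-specific rates per 100 000 for District 8: 343.41, 235.01, 195.71, 285.68.
For District 5: 356.51, 308.36, 189.67, 279.40.
Standard total = 2 298 500; weights = 0.3300, 0.1825, 0.3062, 0.1812.
District 8: 0.3300×343.41 + 0.1825×235.01 + 0.3062×195.71 + 0.1812×285.68 = 267.9311 per 100 000.
District 5: 0.3300×356.51 + 0.1825×308.36 + 0.3062×189.67 + 0.1812×279.40 = 282.6561 per 100 000.

District 5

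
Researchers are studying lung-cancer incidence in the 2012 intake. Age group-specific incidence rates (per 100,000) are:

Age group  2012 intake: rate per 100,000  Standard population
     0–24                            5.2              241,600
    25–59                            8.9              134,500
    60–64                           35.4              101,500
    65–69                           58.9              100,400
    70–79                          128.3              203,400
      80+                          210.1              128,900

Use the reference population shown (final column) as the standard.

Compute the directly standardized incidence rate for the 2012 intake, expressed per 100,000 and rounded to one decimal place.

Standard total = 910,300; weights = 0.2654, 0.1478, 0.1115, 0.1103, 0.2234, 0.1416.
Standardized rate: 0.2654×5.2 + 0.1478×8.9 + 0.1115×35.4 + 0.1103×58.9 + 0.2234×128.3 + 0.1416×210.1 = 71.5568 per 100,000.

71.6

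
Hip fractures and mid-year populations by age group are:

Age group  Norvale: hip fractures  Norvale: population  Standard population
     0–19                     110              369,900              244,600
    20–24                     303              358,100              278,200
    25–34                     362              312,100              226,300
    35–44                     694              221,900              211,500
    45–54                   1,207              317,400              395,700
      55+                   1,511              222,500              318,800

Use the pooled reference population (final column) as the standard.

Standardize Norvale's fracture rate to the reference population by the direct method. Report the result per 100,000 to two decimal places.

292.63

Age-specific rates per 100,000 for Norvale: 29.74, 84.61, 115.99, 312.75, 380.28, 679.10.
Standard total = 1,675,100; weights = 0.1460, 0.1661, 0.1351, 0.1263, 0.2362, 0.1903.
Standardized rate: 0.1460×29.74 + 0.1661×84.61 + 0.1351×115.99 + 0.1263×312.75 + 0.2362×380.28 + 0.1903×679.10 = 292.6285 per 100,000.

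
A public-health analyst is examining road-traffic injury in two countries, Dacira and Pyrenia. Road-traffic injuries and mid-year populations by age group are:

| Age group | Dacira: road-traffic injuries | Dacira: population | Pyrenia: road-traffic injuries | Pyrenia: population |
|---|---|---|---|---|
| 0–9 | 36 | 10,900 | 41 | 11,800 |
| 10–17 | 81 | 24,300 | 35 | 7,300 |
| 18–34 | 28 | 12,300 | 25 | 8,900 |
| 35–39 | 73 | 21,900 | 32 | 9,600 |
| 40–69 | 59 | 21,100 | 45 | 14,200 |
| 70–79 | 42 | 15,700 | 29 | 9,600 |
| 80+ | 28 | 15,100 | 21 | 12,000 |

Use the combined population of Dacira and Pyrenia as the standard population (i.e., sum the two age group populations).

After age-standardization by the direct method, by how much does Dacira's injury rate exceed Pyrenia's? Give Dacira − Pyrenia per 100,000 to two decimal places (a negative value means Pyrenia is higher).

-41.32

Age-specific rates per 100,000 for Dacira: 330.28, 333.33, 227.64, 333.33, 279.62, 267.52, 185.43.
For Pyrenia: 347.46, 479.45, 280.90, 333.33, 316.90, 302.08, 175.00.
Combined standard total = 194,700; weights = 0.1166, 0.1623, 0.1089, 0.1618, 0.1813, 0.1299, 0.1392.
Dacira: 0.1166×330.28 + 0.1623×333.33 + 0.1089×227.64 + 0.1618×333.33 + 0.1813×279.62 + 0.1299×267.52 + 0.1392×185.43 = 282.5913 per 100,000.
Pyrenia: 0.1166×347.46 + 0.1623×479.45 + 0.1089×280.90 + 0.1618×333.33 + 0.1813×316.90 + 0.1299×302.08 + 0.1392×175.00 = 323.9078 per 100,000.
Difference = 282.5913 − 323.9078 = -41.3165.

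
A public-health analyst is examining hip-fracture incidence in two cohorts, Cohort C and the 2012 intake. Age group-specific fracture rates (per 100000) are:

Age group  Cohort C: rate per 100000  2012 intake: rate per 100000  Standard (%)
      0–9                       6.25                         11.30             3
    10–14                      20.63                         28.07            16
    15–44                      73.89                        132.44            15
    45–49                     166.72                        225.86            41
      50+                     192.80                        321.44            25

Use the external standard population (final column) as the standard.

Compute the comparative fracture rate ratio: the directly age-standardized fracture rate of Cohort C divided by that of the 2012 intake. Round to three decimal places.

0.663

Standard weights: 0.03, 0.16, 0.15, 0.41, 0.25.
Cohort C: 0.0300×6.25 + 0.1600×20.63 + 0.1500×73.89 + 0.4100×166.72 + 0.2500×192.80 = 131.1270 per 100000.
The 2012 intake: 0.0300×11.30 + 0.1600×28.07 + 0.1500×132.44 + 0.4100×225.86 + 0.2500×321.44 = 197.6588 per 100000.
Ratio = 131.1270 ÷ 197.6588 = 0.66340.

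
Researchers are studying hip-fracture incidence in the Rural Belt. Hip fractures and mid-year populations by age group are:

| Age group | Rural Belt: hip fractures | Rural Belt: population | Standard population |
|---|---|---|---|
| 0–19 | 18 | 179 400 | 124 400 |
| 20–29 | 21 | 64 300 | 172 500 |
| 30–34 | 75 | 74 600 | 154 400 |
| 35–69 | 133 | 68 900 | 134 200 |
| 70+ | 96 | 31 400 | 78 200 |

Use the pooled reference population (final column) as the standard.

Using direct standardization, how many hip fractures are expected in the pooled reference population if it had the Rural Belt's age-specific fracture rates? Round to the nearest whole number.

Age-specific rates per 100 000 for the Rural Belt: 10.03, 32.66, 100.54, 193.03, 305.73.
Expected hip fractures = Σ (standard pop × age-specific rate ÷ 100 000)
= 124 400×10.03/100 000 + 172 500×32.66/100 000 + 154 400×100.54/100 000 + 134 200×193.03/100 000 + 78 200×305.73/100 000
= 12.48 + 56.34 + 155.23 + 259.05 + 239.08 = 722.18.

722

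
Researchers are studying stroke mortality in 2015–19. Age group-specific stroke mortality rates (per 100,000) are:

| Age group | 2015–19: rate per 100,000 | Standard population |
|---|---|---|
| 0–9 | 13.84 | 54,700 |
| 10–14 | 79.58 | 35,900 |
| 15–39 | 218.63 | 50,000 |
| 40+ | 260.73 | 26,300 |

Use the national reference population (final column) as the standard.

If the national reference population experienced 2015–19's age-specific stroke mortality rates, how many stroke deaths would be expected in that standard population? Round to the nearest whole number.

214

Expected stroke deaths = Σ (standard pop × age-specific rate ÷ 100,000)
= 54,700×13.84/100,000 + 35,900×79.58/100,000 + 50,000×218.63/100,000 + 26,300×260.73/100,000
= 7.57 + 28.57 + 109.31 + 68.57 = 214.03.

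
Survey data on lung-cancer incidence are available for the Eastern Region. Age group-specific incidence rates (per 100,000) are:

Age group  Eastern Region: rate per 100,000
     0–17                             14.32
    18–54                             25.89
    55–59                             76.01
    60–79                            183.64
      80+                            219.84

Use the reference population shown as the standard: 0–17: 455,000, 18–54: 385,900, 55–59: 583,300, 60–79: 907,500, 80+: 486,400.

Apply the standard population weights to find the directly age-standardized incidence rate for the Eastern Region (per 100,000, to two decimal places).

118.67

Standard total = 2,818,100; weights = 0.1615, 0.1369, 0.2070, 0.3220, 0.1726.
Standardized rate: 0.1615×14.32 + 0.1369×25.89 + 0.2070×76.01 + 0.3220×183.64 + 0.1726×219.84 = 118.6710 per 100,000.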